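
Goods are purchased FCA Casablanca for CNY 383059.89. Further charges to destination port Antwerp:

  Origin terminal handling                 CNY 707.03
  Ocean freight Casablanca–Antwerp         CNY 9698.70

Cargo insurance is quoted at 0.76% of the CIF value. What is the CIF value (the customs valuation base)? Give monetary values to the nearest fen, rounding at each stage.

Let C be the CIF value. C = FCA price + pre-shipment costs + freight + 0.76% × C
C − 0.76% × C = 383059.89 + 707.03 + 9698.70
0.9924 × C = 393465.62
C = 393465.62 / 0.9924 = 396478.86
Insurance premium = 0.76% × 396478.86 = 3013.24

CIF value: CNY 396478.86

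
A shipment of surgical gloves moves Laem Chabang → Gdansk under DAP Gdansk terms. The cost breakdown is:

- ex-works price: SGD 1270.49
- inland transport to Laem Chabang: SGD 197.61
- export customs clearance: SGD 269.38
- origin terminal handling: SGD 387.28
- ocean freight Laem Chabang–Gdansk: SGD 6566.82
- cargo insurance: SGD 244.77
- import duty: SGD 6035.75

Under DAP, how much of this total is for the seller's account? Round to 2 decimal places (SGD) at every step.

Seller's account: SGD 8936.35

DAP: the seller bears all costs to the named destination except import duty and clearance.
Seller's account: goods 1270.49 + inland to port 197.61 + export clearance 269.38 + origin terminal 387.28 + freight 6566.82 + insurance 244.77 = 8936.35
Buyer's account: duty 6035.75 = 6035.75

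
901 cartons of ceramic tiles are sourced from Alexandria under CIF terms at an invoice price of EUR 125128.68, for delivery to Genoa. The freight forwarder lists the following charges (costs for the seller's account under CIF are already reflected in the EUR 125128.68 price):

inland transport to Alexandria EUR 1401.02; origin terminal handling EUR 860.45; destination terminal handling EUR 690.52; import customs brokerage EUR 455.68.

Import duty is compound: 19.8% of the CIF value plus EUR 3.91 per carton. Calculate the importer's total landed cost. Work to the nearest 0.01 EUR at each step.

Total landed cost: EUR 154573.27

CIF: the seller pays costs through ocean freight and marine insurance to the destination port.
Already in the invoice (seller's account under CIF): inland to port, origin terminal — exclude.
The CIF price already equals the CIF value: 125128.68
Ad valorem component: 125128.68 × 19.8% = 24775.48
Specific component: 901 × 3.91 = 3522.91
Import duty = 24775.48 + 3522.91 = 28298.39
Buyer bears: destination terminal 690.52 + brokerage 455.68 + duty 28298.39 = 29444.59
Landed cost = invoice 125128.68 + 29444.59 = 154573.27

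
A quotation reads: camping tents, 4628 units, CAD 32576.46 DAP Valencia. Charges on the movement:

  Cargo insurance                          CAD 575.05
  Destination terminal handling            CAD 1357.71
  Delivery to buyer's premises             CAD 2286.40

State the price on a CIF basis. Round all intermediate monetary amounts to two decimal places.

Not relevant to the conversion: insurance — on the seller under both DAP and CIF; already in the DAP price and stays in the CIF price.
From DAP to CIF, the seller no longer bears: destination terminal, delivery.
CIF price = 32576.46 − 1357.71 − 2286.40 = 28932.35

CIF price: CAD 28932.35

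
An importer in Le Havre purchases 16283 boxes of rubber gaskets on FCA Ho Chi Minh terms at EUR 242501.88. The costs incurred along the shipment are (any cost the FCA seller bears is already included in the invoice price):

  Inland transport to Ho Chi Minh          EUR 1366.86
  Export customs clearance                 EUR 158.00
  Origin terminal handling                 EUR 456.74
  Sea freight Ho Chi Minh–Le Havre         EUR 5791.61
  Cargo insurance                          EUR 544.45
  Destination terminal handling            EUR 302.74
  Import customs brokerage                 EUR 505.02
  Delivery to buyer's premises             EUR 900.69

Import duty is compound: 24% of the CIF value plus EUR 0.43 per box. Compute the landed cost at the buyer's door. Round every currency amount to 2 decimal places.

FCA: the seller delivers export-cleared goods to the carrier; the buyer bears costs from that point.
Already in the invoice (seller's account under FCA): inland to port, export clearance — exclude.
CIF value = FCA price + origin terminal + freight + insurance = 242501.88 + 456.74 + 5791.61 + 544.45 = 249294.68
Ad valorem component: 249294.68 × 24% = 59830.72
Specific component: 16283 × 0.43 = 7001.69
Import duty = 59830.72 + 7001.69 = 66832.41
Buyer bears: origin terminal 456.74 + freight 5791.61 + insurance 544.45 + destination terminal 302.74 + brokerage 505.02 + delivery 900.69 + duty 66832.41 = 75333.66
Landed cost = invoice 242501.88 + 75333.66 = 317835.54

Total landed cost: EUR 317835.54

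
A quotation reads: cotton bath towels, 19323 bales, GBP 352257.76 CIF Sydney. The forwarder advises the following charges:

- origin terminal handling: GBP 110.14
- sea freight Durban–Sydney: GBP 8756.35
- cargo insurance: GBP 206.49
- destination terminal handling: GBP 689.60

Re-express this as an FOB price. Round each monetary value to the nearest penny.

Not relevant to the conversion: origin terminal — on the seller under both CIF and FOB; already in the CIF price and stays in the FOB price. destination terminal — on the buyer under both terms; not part of either seller's price.
From CIF to FOB, the seller no longer bears: freight, insurance.
FOB price = 352257.76 − 8756.35 − 206.49 = 343294.92

FOB price: GBP 343294.92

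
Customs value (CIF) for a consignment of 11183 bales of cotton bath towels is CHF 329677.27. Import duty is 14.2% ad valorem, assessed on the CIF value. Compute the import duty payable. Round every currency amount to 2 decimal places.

Import duty: CHF 46814.17

Import duty = 329677.27 × 14.2% = 46814.17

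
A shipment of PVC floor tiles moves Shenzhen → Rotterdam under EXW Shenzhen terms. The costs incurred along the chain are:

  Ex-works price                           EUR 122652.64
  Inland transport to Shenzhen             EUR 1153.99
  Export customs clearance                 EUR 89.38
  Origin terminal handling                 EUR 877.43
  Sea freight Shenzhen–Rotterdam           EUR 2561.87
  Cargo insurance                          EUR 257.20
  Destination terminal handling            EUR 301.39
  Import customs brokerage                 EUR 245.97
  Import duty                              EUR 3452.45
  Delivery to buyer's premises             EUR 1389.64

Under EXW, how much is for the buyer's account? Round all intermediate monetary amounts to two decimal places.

EXW: the seller makes goods available at their premises; the buyer bears all onward costs.
Seller's account: goods 122652.64 = 122652.64
Buyer's account: inland to port 1153.99 + export clearance 89.38 + origin terminal 877.43 + freight 2561.87 + insurance 257.20 + destination terminal 301.39 + brokerage 245.97 + duty 3452.45 + delivery 1389.64 = 10329.32

Buyer's account: EUR 10329.32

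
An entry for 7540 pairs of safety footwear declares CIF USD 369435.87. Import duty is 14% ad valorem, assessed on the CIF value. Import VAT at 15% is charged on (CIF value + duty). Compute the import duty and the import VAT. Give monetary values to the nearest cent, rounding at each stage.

Import duty = 369435.87 × 14% = 51721.02
VAT base = CIF + duty = 369435.87 + 51721.02 = 421156.89
Import VAT = 421156.89 × 15% = 63173.53

Import duty: USD 51721.02; import VAT: USD 63173.53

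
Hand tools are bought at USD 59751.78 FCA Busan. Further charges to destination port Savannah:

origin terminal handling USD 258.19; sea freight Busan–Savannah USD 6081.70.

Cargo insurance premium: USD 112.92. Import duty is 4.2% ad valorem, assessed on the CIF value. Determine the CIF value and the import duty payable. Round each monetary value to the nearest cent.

CIF = FCA price + pre-shipment costs + freight + insurance
CIF = 59751.78 + 258.19 + 6081.70 + 112.92 = 66204.59
Import duty = 66204.59 × 4.2% = 2780.59

CIF value: USD 66204.59; import duty: USD 2780.59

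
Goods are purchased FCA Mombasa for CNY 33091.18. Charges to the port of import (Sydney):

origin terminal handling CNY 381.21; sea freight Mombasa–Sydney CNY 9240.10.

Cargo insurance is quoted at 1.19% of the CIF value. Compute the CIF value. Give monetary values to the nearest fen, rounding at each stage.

Let C be the CIF value. C = FCA price + pre-shipment costs + freight + 1.19% × C
C − 1.19% × C = 33091.18 + 381.21 + 9240.10
0.9881 × C = 42712.49
C = 42712.49 / 0.9881 = 43226.89
Insurance premium = 1.19% × 43226.89 = 514.40

CIF value: CNY 43226.89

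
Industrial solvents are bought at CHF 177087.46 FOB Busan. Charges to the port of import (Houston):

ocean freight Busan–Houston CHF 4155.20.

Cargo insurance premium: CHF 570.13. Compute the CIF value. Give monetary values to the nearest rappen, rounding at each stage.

CIF = FOB price + freight + insurance
CIF = 177087.46 + 4155.20 + 570.13 = 181812.79

CIF value: CHF 181812.79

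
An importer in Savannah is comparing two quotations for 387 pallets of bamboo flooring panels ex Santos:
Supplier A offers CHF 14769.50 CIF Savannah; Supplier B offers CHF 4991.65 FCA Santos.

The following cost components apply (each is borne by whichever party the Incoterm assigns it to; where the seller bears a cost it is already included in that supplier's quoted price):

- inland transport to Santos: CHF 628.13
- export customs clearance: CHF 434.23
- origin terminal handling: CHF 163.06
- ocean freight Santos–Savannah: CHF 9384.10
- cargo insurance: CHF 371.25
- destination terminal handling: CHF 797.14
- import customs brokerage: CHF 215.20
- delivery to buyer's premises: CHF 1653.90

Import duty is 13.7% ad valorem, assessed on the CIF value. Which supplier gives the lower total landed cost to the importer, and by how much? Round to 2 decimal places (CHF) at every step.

Supplier A is cheaper by CHF 159.82

Supplier A (CIF):
The CIF price already equals the CIF value: 14769.50
Import duty = 14769.50 × 13.7% = 2023.42
Buyer bears (A): 797.14 + 215.20 + 1653.90 = 2666.24
Landed cost (A) = invoice 14769.50 + 2666.24 + duty 2023.42 = 19459.16
Supplier B (FCA):
CIF value = FCA price + origin terminal + freight + insurance = 4991.65 + 163.06 + 9384.10 + 371.25 = 14910.06
Import duty = 14910.06 × 13.7% = 2042.68
Buyer bears (B): 163.06 + 9384.10 + 371.25 + 797.14 + 215.20 + 1653.90 = 12584.65
Landed cost (B) = invoice 4991.65 + 12584.65 + duty 2042.68 = 19618.98
Difference = |19459.16 − 19618.98| = 159.82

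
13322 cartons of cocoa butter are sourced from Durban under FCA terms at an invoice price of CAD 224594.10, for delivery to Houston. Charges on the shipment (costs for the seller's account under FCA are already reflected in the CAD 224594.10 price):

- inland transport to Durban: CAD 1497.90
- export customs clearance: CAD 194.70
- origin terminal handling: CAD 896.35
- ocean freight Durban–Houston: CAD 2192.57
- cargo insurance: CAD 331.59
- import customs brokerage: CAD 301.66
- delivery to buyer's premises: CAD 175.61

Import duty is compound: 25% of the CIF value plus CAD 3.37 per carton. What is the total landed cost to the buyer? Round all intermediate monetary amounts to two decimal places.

Total landed cost: CAD 330390.67

FCA: the seller delivers export-cleared goods to the carrier; the buyer bears costs from that point.
Already in the invoice (seller's account under FCA): inland to port, export clearance — exclude.
CIF value = FCA price + origin terminal + freight + insurance = 224594.10 + 896.35 + 2192.57 + 331.59 = 228014.61
Ad valorem component: 228014.61 × 25% = 57003.65
Specific component: 13322 × 3.37 = 44895.14
Import duty = 57003.65 + 44895.14 = 101898.79
Buyer bears: origin terminal 896.35 + freight 2192.57 + insurance 331.59 + brokerage 301.66 + delivery 175.61 + duty 101898.79 = 105796.57
Landed cost = invoice 224594.10 + 105796.57 = 330390.67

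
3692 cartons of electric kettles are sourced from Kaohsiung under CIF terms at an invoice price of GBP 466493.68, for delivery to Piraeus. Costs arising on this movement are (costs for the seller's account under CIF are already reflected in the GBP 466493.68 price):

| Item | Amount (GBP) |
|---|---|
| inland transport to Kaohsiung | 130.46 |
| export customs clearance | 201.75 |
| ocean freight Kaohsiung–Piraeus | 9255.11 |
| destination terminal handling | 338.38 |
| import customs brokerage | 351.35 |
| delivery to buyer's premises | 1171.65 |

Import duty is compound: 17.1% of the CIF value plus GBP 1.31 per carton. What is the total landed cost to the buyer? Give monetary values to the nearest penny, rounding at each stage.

Total landed cost: GBP 552962.00

CIF: the seller pays costs through ocean freight and marine insurance to the destination port.
Already in the invoice (seller's account under CIF): inland to port, export clearance, freight — exclude.
The CIF price already equals the CIF value: 466493.68
Ad valorem component: 466493.68 × 17.1% = 79770.42
Specific component: 3692 × 1.31 = 4836.52
Import duty = 79770.42 + 4836.52 = 84606.94
Buyer bears: destination terminal 338.38 + brokerage 351.35 + delivery 1171.65 + duty 84606.94 = 86468.32
Landed cost = invoice 466493.68 + 86468.32 = 552962.00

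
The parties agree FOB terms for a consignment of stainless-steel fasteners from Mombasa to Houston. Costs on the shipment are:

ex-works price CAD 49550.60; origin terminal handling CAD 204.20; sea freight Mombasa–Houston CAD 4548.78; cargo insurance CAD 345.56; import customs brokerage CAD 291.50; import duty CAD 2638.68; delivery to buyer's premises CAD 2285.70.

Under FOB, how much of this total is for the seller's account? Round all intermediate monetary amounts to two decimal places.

Seller's account: CAD 49754.80

FOB: the seller bears costs until goods are on board at the origin port; the buyer bears freight, insurance and all costs thereafter.
Seller's account: goods 49550.60 + origin terminal 204.20 = 49754.80
Buyer's account: freight 4548.78 + insurance 345.56 + brokerage 291.50 + duty 2638.68 + delivery 2285.70 = 10110.22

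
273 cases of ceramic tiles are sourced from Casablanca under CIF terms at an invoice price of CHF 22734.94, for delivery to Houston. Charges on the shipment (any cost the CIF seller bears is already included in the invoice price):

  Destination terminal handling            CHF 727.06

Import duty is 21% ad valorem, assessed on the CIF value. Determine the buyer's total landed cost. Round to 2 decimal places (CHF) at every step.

CIF: the seller pays costs through ocean freight and marine insurance to the destination port.
The CIF price already equals the CIF value: 22734.94
Import duty = 22734.94 × 21% = 4774.34
Buyer bears: destination terminal 727.06 + duty 4774.34 = 5501.40
Landed cost = invoice 22734.94 + 5501.40 = 28236.34

Total landed cost: CHF 28236.34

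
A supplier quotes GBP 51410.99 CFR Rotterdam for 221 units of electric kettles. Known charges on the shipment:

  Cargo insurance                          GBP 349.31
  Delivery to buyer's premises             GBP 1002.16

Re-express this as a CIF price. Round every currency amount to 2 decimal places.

Not relevant to the conversion: delivery — on the buyer under both terms; not part of either seller's price.
From CFR to CIF, the seller additionally bears: insurance.
CIF price = 51410.99 + 349.31 = 51760.30

CIF price: GBP 51760.30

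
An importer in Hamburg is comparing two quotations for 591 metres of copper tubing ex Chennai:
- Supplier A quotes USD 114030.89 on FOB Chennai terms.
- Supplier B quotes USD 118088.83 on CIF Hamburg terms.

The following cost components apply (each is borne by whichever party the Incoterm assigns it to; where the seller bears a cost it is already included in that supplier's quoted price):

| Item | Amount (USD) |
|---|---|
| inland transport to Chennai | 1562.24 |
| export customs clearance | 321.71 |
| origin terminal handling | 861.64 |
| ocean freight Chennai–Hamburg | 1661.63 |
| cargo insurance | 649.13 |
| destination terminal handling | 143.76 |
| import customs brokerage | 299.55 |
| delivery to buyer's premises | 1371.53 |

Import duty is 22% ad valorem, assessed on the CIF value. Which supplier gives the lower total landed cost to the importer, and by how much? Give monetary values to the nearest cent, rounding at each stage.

Supplier A (FOB):
CIF value = FOB price + freight + insurance = 114030.89 + 1661.63 + 649.13 = 116341.65
Import duty = 116341.65 × 22% = 25595.16
Buyer bears (A): 1661.63 + 649.13 + 143.76 + 299.55 + 1371.53 = 4125.60
Landed cost (A) = invoice 114030.89 + 4125.60 + duty 25595.16 = 143751.65
Supplier B (CIF):
The CIF price already equals the CIF value: 118088.83
Import duty = 118088.83 × 22% = 25979.54
Buyer bears (B): 143.76 + 299.55 + 1371.53 = 1814.84
Landed cost (B) = invoice 118088.83 + 1814.84 + duty 25979.54 = 145883.21
Difference = |143751.65 − 145883.21| = 2131.56

Supplier A is cheaper by USD 2131.56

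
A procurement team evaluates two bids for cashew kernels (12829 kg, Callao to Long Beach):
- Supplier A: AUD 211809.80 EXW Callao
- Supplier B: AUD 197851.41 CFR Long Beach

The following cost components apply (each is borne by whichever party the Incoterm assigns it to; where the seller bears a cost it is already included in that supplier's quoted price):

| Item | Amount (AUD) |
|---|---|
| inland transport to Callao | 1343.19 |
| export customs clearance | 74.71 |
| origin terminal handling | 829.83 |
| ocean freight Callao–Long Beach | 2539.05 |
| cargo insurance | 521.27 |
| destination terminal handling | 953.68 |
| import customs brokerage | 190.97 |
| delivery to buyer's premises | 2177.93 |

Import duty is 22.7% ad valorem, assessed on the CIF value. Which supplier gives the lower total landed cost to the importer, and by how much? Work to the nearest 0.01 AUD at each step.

Supplier B is cheaper by AUD 23000.32

Supplier A (EXW):
CIF value = EXW price + inland to port + export clearance + origin terminal + freight + insurance = 211809.80 + 1343.19 + 74.71 + 829.83 + 2539.05 + 521.27 = 217117.85
Import duty = 217117.85 × 22.7% = 49285.75
Buyer bears (A): 1343.19 + 74.71 + 829.83 + 2539.05 + 521.27 + 953.68 + 190.97 + 2177.93 = 8630.63
Landed cost (A) = invoice 211809.80 + 8630.63 + duty 49285.75 = 269726.18
Supplier B (CFR):
CIF value = CFR price + insurance = 197851.41 + 521.27 = 198372.68
Import duty = 198372.68 × 22.7% = 45030.60
Buyer bears (B): 521.27 + 953.68 + 190.97 + 2177.93 = 3843.85
Landed cost (B) = invoice 197851.41 + 3843.85 + duty 45030.60 = 246725.86
Difference = |269726.18 − 246725.86| = 23000.32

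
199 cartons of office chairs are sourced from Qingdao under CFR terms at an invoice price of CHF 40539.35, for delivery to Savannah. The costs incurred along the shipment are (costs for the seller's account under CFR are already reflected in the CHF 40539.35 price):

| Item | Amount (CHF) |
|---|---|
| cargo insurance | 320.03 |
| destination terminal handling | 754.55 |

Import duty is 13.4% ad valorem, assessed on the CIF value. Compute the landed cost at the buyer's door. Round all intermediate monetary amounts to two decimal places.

Total landed cost: CHF 47089.09

CFR: the seller pays costs through ocean freight to the destination port, but not insurance.
CIF value = CFR price + insurance = 40539.35 + 320.03 = 40859.38
Import duty = 40859.38 × 13.4% = 5475.16
Buyer bears: insurance 320.03 + destination terminal 754.55 + duty 5475.16 = 6549.74
Landed cost = invoice 40539.35 + 6549.74 = 47089.09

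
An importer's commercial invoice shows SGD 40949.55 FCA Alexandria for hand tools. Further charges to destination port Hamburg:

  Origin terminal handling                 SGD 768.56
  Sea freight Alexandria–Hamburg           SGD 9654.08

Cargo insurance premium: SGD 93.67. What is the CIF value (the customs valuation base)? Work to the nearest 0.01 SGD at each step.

CIF = FCA price + pre-shipment costs + freight + insurance
CIF = 40949.55 + 768.56 + 9654.08 + 93.67 = 51465.86

CIF value: SGD 51465.86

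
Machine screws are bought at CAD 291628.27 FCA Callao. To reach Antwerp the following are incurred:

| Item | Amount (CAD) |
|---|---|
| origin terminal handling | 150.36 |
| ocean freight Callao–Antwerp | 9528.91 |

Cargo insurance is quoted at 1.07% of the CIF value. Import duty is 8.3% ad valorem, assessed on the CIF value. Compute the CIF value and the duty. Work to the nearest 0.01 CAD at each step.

Let C be the CIF value. C = FCA price + pre-shipment costs + freight + 1.07% × C
C − 1.07% × C = 291628.27 + 150.36 + 9528.91
0.9893 × C = 301307.54
C = 301307.54 / 0.9893 = 304566.40
Insurance premium = 1.07% × 304566.40 = 3258.86
Import duty = 304566.40 × 8.3% = 25279.01

CIF value: CAD 304566.40; import duty: CAD 25279.01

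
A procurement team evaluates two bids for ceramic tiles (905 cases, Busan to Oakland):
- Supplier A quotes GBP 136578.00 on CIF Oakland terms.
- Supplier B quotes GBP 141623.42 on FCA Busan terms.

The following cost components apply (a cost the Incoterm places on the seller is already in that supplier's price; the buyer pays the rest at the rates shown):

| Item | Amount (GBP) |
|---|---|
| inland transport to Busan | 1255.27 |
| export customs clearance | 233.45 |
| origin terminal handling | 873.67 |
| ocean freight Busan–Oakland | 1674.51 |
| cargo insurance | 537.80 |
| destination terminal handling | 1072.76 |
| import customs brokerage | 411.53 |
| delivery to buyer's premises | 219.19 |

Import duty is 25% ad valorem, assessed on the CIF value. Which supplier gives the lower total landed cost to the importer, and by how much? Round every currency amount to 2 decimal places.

Supplier A (CIF):
The CIF price already equals the CIF value: 136578.00
Import duty = 136578.00 × 25% = 34144.50
Buyer bears (A): 1072.76 + 411.53 + 219.19 = 1703.48
Landed cost (A) = invoice 136578.00 + 1703.48 + duty 34144.50 = 172425.98
Supplier B (FCA):
CIF value = FCA price + origin terminal + freight + insurance = 141623.42 + 873.67 + 1674.51 + 537.80 = 144709.40
Import duty = 144709.40 × 25% = 36177.35
Buyer bears (B): 873.67 + 1674.51 + 537.80 + 1072.76 + 411.53 + 219.19 = 4789.46
Landed cost (B) = invoice 141623.42 + 4789.46 + duty 36177.35 = 182590.23
Difference = |172425.98 − 182590.23| = 10164.25

Supplier A is cheaper by GBP 10164.25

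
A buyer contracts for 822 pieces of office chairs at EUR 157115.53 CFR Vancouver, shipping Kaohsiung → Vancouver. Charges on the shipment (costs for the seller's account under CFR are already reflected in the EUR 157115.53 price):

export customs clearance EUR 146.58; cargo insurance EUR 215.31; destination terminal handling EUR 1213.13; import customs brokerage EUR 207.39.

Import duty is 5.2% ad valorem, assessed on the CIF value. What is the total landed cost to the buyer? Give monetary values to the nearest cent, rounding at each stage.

CFR: the seller pays costs through ocean freight to the destination port, but not insurance.
Already in the invoice (seller's account under CFR): export clearance — exclude.
CIF value = CFR price + insurance = 157115.53 + 215.31 = 157330.84
Import duty = 157330.84 × 5.2% = 8181.20
Buyer bears: insurance 215.31 + destination terminal 1213.13 + brokerage 207.39 + duty 8181.20 = 9817.03
Landed cost = invoice 157115.53 + 9817.03 = 166932.56

Total landed cost: EUR 166932.56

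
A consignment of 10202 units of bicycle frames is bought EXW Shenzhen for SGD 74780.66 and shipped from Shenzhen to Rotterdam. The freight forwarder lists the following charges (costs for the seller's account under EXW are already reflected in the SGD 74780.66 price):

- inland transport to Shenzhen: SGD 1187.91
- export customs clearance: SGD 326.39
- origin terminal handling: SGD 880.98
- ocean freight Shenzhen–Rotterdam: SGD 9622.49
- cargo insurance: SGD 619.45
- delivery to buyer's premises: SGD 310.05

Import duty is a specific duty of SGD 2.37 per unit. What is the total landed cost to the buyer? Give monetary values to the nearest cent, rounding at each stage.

EXW: the seller makes goods available at their premises; the buyer bears all onward costs.
CIF value = EXW price + inland to port + export clearance + origin terminal + freight + insurance = 74780.66 + 1187.91 + 326.39 + 880.98 + 9622.49 + 619.45 = 87417.88
Import duty = 10202 × 2.37 = 24178.74
Buyer bears: inland to port 1187.91 + export clearance 326.39 + origin terminal 880.98 + freight 9622.49 + insurance 619.45 + delivery 310.05 + duty 24178.74 = 37126.01
Landed cost = invoice 74780.66 + 37126.01 = 111906.67

Total landed cost: SGD 111906.67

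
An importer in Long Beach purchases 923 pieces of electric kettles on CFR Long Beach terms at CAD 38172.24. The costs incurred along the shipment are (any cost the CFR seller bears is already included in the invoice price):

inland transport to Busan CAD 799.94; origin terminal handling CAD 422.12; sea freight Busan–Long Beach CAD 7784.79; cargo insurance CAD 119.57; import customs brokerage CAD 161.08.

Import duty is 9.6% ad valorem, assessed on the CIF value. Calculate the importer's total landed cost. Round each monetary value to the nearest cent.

Total landed cost: CAD 42128.90

CFR: the seller pays costs through ocean freight to the destination port, but not insurance.
Already in the invoice (seller's account under CFR): inland to port, origin terminal, freight — exclude.
CIF value = CFR price + insurance = 38172.24 + 119.57 = 38291.81
Import duty = 38291.81 × 9.6% = 3676.01
Buyer bears: insurance 119.57 + brokerage 161.08 + duty 3676.01 = 3956.66
Landed cost = invoice 38172.24 + 3956.66 = 42128.90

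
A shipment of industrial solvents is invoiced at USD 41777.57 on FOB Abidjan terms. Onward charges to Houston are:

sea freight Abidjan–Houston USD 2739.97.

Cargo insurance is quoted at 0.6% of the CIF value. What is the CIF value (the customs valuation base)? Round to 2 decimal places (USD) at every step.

CIF value: USD 44786.26

Let C be the CIF value. C = FOB price + freight + 0.6% × C
C − 0.6% × C = 41777.57 + 2739.97
0.994 × C = 44517.54
C = 44517.54 / 0.994 = 44786.26
Insurance premium = 0.6% × 44786.26 = 268.72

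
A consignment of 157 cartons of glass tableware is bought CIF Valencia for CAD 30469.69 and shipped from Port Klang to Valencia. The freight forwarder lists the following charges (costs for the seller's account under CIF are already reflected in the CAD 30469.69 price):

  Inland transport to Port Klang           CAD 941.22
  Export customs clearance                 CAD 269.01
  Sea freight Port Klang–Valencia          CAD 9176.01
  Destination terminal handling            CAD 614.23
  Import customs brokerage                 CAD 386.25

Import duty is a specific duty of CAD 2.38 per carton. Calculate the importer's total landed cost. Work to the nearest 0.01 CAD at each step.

CIF: the seller pays costs through ocean freight and marine insurance to the destination port.
Already in the invoice (seller's account under CIF): inland to port, export clearance, freight — exclude.
The CIF price already equals the CIF value: 30469.69
Import duty = 157 × 2.38 = 373.66
Buyer bears: destination terminal 614.23 + brokerage 386.25 + duty 373.66 = 1374.14
Landed cost = invoice 30469.69 + 1374.14 = 31843.83

Total landed cost: CAD 31843.83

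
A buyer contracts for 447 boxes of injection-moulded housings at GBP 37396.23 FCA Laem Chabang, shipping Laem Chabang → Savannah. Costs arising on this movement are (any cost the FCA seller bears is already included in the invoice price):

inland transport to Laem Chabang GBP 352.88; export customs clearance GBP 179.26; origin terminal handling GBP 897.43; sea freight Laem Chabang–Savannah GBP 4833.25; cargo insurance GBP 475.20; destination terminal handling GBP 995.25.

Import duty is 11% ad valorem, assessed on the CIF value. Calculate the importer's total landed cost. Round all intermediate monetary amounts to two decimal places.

Total landed cost: GBP 49393.59

FCA: the seller delivers export-cleared goods to the carrier; the buyer bears costs from that point.
Already in the invoice (seller's account under FCA): inland to port, export clearance — exclude.
CIF value = FCA price + origin terminal + freight + insurance = 37396.23 + 897.43 + 4833.25 + 475.20 = 43602.11
Import duty = 43602.11 × 11% = 4796.23
Buyer bears: origin terminal 897.43 + freight 4833.25 + insurance 475.20 + destination terminal 995.25 + duty 4796.23 = 11997.36
Landed cost = invoice 37396.23 + 11997.36 = 49393.59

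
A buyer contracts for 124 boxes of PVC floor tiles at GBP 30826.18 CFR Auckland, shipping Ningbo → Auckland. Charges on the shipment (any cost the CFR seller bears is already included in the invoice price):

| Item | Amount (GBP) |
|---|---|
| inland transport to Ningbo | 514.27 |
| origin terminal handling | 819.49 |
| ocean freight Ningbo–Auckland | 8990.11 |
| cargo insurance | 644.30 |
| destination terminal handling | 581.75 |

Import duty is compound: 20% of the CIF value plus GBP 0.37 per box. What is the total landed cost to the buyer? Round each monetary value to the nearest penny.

Total landed cost: GBP 38392.21

CFR: the seller pays costs through ocean freight to the destination port, but not insurance.
Already in the invoice (seller's account under CFR): inland to port, origin terminal, freight — exclude.
CIF value = CFR price + insurance = 30826.18 + 644.30 = 31470.48
Ad valorem component: 31470.48 × 20% = 6294.10
Specific component: 124 × 0.37 = 45.88
Import duty = 6294.10 + 45.88 = 6339.98
Buyer bears: insurance 644.30 + destination terminal 581.75 + duty 6339.98 = 7566.03
Landed cost = invoice 30826.18 + 7566.03 = 38392.21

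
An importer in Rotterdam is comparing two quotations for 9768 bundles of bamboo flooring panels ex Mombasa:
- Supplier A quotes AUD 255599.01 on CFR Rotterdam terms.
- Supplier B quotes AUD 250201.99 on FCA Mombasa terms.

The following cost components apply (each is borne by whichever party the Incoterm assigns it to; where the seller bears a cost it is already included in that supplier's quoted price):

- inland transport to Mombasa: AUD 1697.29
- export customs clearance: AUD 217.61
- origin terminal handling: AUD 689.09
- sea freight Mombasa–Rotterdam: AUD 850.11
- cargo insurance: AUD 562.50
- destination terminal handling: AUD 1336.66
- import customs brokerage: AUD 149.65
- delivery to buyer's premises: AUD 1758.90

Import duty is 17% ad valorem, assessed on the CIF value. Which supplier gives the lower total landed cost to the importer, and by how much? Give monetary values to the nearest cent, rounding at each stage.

Supplier B is cheaper by AUD 4513.65

Supplier A (CFR):
CIF value = CFR price + insurance = 255599.01 + 562.50 = 256161.51
Import duty = 256161.51 × 17% = 43547.46
Buyer bears (A): 562.50 + 1336.66 + 149.65 + 1758.90 = 3807.71
Landed cost (A) = invoice 255599.01 + 3807.71 + duty 43547.46 = 302954.18
Supplier B (FCA):
CIF value = FCA price + origin terminal + freight + insurance = 250201.99 + 689.09 + 850.11 + 562.50 = 252303.69
Import duty = 252303.69 × 17% = 42891.63
Buyer bears (B): 689.09 + 850.11 + 562.50 + 1336.66 + 149.65 + 1758.90 = 5346.91
Landed cost (B) = invoice 250201.99 + 5346.91 + duty 42891.63 = 298440.53
Difference = |302954.18 − 298440.53| = 4513.65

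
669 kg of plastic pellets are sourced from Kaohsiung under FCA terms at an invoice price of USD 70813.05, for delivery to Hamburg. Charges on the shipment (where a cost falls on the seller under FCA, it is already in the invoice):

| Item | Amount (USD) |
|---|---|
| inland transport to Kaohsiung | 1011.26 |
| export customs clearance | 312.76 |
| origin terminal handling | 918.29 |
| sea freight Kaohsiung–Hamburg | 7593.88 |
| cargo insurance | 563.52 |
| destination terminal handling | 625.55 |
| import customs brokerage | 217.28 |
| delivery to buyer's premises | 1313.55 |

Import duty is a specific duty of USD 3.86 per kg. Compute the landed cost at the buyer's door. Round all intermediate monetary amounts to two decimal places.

Total landed cost: USD 84627.46

FCA: the seller delivers export-cleared goods to the carrier; the buyer bears costs from that point.
Already in the invoice (seller's account under FCA): inland to port, export clearance — exclude.
CIF value = FCA price + origin terminal + freight + insurance = 70813.05 + 918.29 + 7593.88 + 563.52 = 79888.74
Import duty = 669 × 3.86 = 2582.34
Buyer bears: origin terminal 918.29 + freight 7593.88 + insurance 563.52 + destination terminal 625.55 + brokerage 217.28 + delivery 1313.55 + duty 2582.34 = 13814.41
Landed cost = invoice 70813.05 + 13814.41 = 84627.46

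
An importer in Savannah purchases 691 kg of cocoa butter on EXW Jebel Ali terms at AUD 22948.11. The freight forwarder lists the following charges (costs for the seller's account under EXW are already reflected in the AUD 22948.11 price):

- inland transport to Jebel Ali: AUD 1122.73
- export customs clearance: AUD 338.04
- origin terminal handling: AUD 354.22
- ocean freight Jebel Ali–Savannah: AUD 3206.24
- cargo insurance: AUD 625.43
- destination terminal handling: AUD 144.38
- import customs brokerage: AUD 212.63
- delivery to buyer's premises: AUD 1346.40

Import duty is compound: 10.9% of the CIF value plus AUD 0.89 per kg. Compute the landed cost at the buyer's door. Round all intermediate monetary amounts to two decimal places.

Total landed cost: AUD 34030.00

EXW: the seller makes goods available at their premises; the buyer bears all onward costs.
CIF value = EXW price + inland to port + export clearance + origin terminal + freight + insurance = 22948.11 + 1122.73 + 338.04 + 354.22 + 3206.24 + 625.43 = 28594.77
Ad valorem component: 28594.77 × 10.9% = 3116.83
Specific component: 691 × 0.89 = 614.99
Import duty = 3116.83 + 614.99 = 3731.82
Buyer bears: inland to port 1122.73 + export clearance 338.04 + origin terminal 354.22 + freight 3206.24 + insurance 625.43 + destination terminal 144.38 + brokerage 212.63 + delivery 1346.40 + duty 3731.82 = 11081.89
Landed cost = invoice 22948.11 + 11081.89 = 34030.00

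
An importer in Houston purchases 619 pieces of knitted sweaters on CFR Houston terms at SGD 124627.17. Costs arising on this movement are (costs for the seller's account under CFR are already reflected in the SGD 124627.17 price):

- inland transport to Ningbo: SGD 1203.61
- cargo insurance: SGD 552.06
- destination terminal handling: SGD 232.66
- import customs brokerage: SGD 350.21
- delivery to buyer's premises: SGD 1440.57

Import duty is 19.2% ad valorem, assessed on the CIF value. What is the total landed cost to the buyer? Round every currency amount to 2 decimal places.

Total landed cost: SGD 151237.08

CFR: the seller pays costs through ocean freight to the destination port, but not insurance.
Already in the invoice (seller's account under CFR): inland to port — exclude.
CIF value = CFR price + insurance = 124627.17 + 552.06 = 125179.23
Import duty = 125179.23 × 19.2% = 24034.41
Buyer bears: insurance 552.06 + destination terminal 232.66 + brokerage 350.21 + delivery 1440.57 + duty 24034.41 = 26609.91
Landed cost = invoice 124627.17 + 26609.91 = 151237.08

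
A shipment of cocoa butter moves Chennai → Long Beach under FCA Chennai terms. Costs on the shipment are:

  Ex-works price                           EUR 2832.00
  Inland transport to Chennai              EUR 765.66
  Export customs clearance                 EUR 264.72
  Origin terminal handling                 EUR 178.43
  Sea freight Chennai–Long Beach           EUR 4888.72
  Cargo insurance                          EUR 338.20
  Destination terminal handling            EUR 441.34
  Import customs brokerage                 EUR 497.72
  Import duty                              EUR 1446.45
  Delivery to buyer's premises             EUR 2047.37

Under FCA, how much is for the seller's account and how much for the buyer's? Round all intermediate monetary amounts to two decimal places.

FCA: the seller delivers export-cleared goods to the carrier; the buyer bears costs from that point.
Seller's account: goods 2832.00 + inland to port 765.66 + export clearance 264.72 = 3862.38
Buyer's account: origin terminal 178.43 + freight 4888.72 + insurance 338.20 + destination terminal 441.34 + brokerage 497.72 + duty 1446.45 + delivery 2047.37 = 9838.23

Seller: EUR 3862.38; buyer: EUR 9838.23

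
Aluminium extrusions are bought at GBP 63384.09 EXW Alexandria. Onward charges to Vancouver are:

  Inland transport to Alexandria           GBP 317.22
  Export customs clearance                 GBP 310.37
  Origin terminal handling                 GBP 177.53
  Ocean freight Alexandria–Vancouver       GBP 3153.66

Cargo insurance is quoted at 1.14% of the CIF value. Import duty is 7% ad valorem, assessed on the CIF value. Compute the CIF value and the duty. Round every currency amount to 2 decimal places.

CIF value: GBP 68119.43; import duty: GBP 4768.36

Let C be the CIF value. C = EXW price + pre-shipment costs + freight + 1.14% × C
C − 1.14% × C = 63384.09 + 317.22 + 310.37 + 177.53 + 3153.66
0.9886 × C = 67342.87
C = 67342.87 / 0.9886 = 68119.43
Insurance premium = 1.14% × 68119.43 = 776.56
Import duty = 68119.43 × 7% = 4768.36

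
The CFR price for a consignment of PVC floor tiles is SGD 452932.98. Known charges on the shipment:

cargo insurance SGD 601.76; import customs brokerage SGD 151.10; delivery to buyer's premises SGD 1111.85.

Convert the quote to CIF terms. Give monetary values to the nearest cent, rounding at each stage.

Not relevant to the conversion: brokerage, delivery — on the buyer under both terms; not part of either seller's price.
From CFR to CIF, the seller additionally bears: insurance.
CIF price = 452932.98 + 601.76 = 453534.74

CIF price: SGD 453534.74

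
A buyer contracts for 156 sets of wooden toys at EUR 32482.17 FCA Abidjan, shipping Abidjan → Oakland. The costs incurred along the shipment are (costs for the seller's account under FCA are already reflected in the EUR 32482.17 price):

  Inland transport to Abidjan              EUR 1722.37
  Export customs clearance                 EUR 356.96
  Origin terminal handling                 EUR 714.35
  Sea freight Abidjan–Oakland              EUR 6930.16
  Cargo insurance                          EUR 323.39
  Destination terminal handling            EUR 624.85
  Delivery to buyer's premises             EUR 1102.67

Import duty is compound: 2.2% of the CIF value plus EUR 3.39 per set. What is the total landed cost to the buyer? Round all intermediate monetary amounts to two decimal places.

FCA: the seller delivers export-cleared goods to the carrier; the buyer bears costs from that point.
Already in the invoice (seller's account under FCA): inland to port, export clearance — exclude.
CIF value = FCA price + origin terminal + freight + insurance = 32482.17 + 714.35 + 6930.16 + 323.39 = 40450.07
Ad valorem component: 40450.07 × 2.2% = 889.90
Specific component: 156 × 3.39 = 528.84
Import duty = 889.90 + 528.84 = 1418.74
Buyer bears: origin terminal 714.35 + freight 6930.16 + insurance 323.39 + destination terminal 624.85 + delivery 1102.67 + duty 1418.74 = 11114.16
Landed cost = invoice 32482.17 + 11114.16 = 43596.33

Total landed cost: EUR 43596.33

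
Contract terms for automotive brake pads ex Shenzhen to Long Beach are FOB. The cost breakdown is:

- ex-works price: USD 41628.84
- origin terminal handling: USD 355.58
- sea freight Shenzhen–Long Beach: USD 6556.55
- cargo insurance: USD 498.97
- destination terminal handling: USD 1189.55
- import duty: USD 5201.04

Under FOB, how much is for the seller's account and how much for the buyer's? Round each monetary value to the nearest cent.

Seller: USD 41984.42; buyer: USD 13446.11

FOB: the seller bears costs until goods are on board at the origin port; the buyer bears freight, insurance and all costs thereafter.
Seller's account: goods 41628.84 + origin terminal 355.58 = 41984.42
Buyer's account: freight 6556.55 + insurance 498.97 + destination terminal 1189.55 + duty 5201.04 = 13446.11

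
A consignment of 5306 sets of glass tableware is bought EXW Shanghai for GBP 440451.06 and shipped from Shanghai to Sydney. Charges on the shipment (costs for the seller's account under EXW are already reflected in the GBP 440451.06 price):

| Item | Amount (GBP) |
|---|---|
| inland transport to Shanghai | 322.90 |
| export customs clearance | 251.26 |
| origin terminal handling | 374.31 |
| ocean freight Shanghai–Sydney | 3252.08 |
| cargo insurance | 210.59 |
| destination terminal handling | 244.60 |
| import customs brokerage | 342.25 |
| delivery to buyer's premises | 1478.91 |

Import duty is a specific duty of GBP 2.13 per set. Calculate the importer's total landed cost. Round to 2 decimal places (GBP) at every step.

Total landed cost: GBP 458229.74

EXW: the seller makes goods available at their premises; the buyer bears all onward costs.
CIF value = EXW price + inland to port + export clearance + origin terminal + freight + insurance = 440451.06 + 322.90 + 251.26 + 374.31 + 3252.08 + 210.59 = 444862.20
Import duty = 5306 × 2.13 = 11301.78
Buyer bears: inland to port 322.90 + export clearance 251.26 + origin terminal 374.31 + freight 3252.08 + insurance 210.59 + destination terminal 244.60 + brokerage 342.25 + delivery 1478.91 + duty 11301.78 = 17778.68
Landed cost = invoice 440451.06 + 17778.68 = 458229.74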